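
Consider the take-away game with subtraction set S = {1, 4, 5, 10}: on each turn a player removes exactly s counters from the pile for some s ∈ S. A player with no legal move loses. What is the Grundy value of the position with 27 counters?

G(0) = 0
G(1) = mex{0} = 1
G(2) = mex{1} = 0
G(3) = mex{0} = 1
G(4) = mex{1,0} = 2
G(5) = mex{2,1,0} = 3
G(6) = mex{3,0,1} = 2
G(7) = mex{2,1,0} = 3
G(8) = mex{3,2,1} = 0
G(9) = mex{0,3,2} = 1
G(10) = mex{1,2,3,0} = 4
G(11) = mex{4,3,2,1} = 0
G(12) = mex{0,0,3,0} = 1
G(13) = mex{1,1,0,1} = 2
G(14) = mex{2,4,1,2} = 0
G(15) = mex{0,0,4,3} = 1
G(16) = mex{1,1,0,2} = 3
G(17) = mex{3,2,1,3} = 0
G(18) = mex{0,0,2,0} = 1
G(19) = mex{1,1,0,1} = 2
G(20) = mex{2,3,1,4} = 0
G(21) = mex{0,0,3,0} = 1
G(22) = mex{1,1,0,1} = 2
G(23) = mex{2,2,1,2} = 0
G(24) = mex{0,0,2,0} = 1
G(25) = mex{1,1,0,1} = 2
G(26) = mex{2,2,1,3} = 0
G(27) = mex{0,0,2,0} = 1

1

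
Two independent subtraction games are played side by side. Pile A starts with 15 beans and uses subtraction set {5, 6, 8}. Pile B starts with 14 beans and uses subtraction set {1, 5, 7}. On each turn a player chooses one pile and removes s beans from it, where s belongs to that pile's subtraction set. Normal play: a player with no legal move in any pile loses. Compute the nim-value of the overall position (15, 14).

0

Pile A, S = {5, 6, 8}:
n :  0  1  2  3  4  5  6  7  8  9 10 11 12 13 14 15
G :  0  0  0  0  0  1  1  1  1  1  2  2  2  0  0  0
G_A(15) = 0.
Pile B, S = {1, 5, 7}:
n :  0  1  2  3  4  5  6  7  8  9 10 11 12 13 14
G :  0  1  0  1  0  1  0  1  0  1  0  1  0  1  0
G_B(14) = 0.
Combined Grundy value = 0 ⊕ 0 = 0.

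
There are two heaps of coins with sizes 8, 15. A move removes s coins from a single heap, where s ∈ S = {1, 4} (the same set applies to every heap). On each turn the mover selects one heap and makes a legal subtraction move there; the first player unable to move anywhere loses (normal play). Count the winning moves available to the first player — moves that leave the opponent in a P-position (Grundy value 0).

All heaps use S = {1, 4}:
n :  0  1  2  3  4  5  6  7  8  9 10 11 12 13 14 15
G :  0  1  0  1  2  0  1  0  1  2  0  1  0  1  2  0
Heap A: G(8) = 1.
Heap B: G(15) = 0.
Combined Grundy value = 1 ⊕ 0 = 1.
A winning move leaves total XOR = 0, i.e. changes one component's Grundy value g to g ⊕ X where X is the current total.
Heap A: need g' = 1⊕1 = 0. Options: 8−1→G=0, 8−4→G=2. Hits: 1.
Heap B: need g' = 0⊕1 = 1. Options: 15−1→G=2, 15−4→G=1. Hits: 1.

2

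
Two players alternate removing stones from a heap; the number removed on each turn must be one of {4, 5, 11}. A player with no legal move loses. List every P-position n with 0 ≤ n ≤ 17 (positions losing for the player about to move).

n :  0  1  2  3  4  5  6  7  8  9 10 11 12 13 14 15 16 17
G :  0  0  0  0  1  1  1  1  2  0  0  2  3  1  1  3  0  0
P-positions are exactly the n with G(n) = 0.

0, 1, 2, 3, 9, 10, 16, 17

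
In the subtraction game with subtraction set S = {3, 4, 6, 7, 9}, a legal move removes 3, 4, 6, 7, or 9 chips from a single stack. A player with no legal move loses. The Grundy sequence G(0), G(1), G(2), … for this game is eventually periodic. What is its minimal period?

12

G(0) = 0
G(1) = mex{} = 0
G(2) = mex{} = 0
G(3) = mex{0} = 1
G(4) = mex{0,0} = 1
G(5) = mex{0,0} = 1
G(6) = mex{1,0,0} = 2
G(7) = mex{1,1,0,0} = 2
G(8) = mex{1,1,0,0} = 2
G(9) = mex{2,1,1,0,0} = 3
G(10) = mex{2,2,1,1,0} = 3
G(11) = mex{2,2,1,1,0} = 3
G(12) = mex{3,2,2,1,1} = 0
G(13) = mex{3,3,2,2,1} = 0
G(14) = mex{3,3,2,2,1} = 0
G(15) = mex{0,3,3,2,2} = 1
G(16) = mex{0,0,3,3,2} = 1
G(17) = mex{0,0,3,3,2} = 1
G(18) = mex{1,0,0,3,3} = 2
G(19) = mex{1,1,0,0,3} = 2
G(20) = mex{1,1,0,0,3} = 2
G(21) = mex{2,1,1,0,0} = 3
G(22) = mex{2,2,1,1,0} = 3
G(23) = mex{2,2,1,1,0} = 3
G(24) = mex{3,2,2,1,1} = 0
G(25) = mex{3,3,2,2,1} = 0
G(n+12) = G(n) holds for n = 0,…,8 (a full window of length max(S) = 9), so the sequence is purely periodic with period 12.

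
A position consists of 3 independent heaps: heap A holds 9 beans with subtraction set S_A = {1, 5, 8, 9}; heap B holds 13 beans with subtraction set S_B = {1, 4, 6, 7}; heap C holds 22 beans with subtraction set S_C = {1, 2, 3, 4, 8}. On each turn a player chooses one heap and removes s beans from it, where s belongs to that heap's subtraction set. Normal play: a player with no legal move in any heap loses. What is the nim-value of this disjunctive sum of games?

1

Heap A, S = {1, 5, 8, 9}:
G(0) = 0
G(1) = mex{0} = 1
G(2) = mex{1} = 0
G(3) = mex{0} = 1
G(4) = mex{1} = 0
G(5) = mex{0,0} = 1
G(6) = mex{1,1} = 0
G(7) = mex{0,0} = 1
G(8) = mex{1,1,0} = 2
G(9) = mex{2,0,1,0} = 3
G_A(9) = 3.
Heap B, S = {1, 4, 6, 7}:
n :  0  1  2  3  4  5  6  7  8  9 10 11 12 13
G :  0  1  0  1  2  0  1  2  3  2  0  1  2  0
G_B(13) = 0.
Heap C, S = {1, 2, 3, 4, 8}:
n :  0  1  2  3  4  5  6  7  8  9 10 11 12 13 14 15 16 17 18 19 20 21 22
G :  0  1  2  3  4  0  1  2  3  4  0  1  2  3  4  0  1  2  3  4  0  1  2
G_C(22) = 2.
Combined Grundy value = 3 ⊕ 0 ⊕ 2 = 1.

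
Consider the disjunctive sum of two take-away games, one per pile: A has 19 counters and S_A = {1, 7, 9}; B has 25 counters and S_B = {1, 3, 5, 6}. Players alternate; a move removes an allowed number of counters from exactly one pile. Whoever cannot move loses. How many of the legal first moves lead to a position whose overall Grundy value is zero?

0

Pile A, S = {1, 7, 9}:
G(0) = 0
G(1) = mex{0} = 1
G(2) = mex{1} = 0
G(3) = mex{0} = 1
G(4) = mex{1} = 0
G(5) = mex{0} = 1
G(6) = mex{1} = 0
G(7) = mex{0,0} = 1
G(8) = mex{1,1} = 0
G(9) = mex{0,0,0} = 1
G(10) = mex{1,1,1} = 0
G(11) = mex{0,0,0} = 1
G(12) = mex{1,1,1} = 0
G(13) = mex{0,0,0} = 1
G(14) = mex{1,1,1} = 0
G(15) = mex{0,0,0} = 1
G(16) = mex{1,1,1} = 0
G(17) = mex{0,0,0} = 1
G(18) = mex{1,1,1} = 0
G(19) = mex{0,0,0} = 1
G_A(19) = 1.
Pile B, S = {1, 3, 5, 6}:
n :  0  1  2  3  4  5  6  7  8  9 10 11 12 13 14 15 16 17 18 19 20 21 22 23 24 25
G :  0  1  0  1  0  1  2  3  2  3  2  0  1  0  1  0  1  2  3  2  3  2  0  1  0  1
G_B(25) = 1.
Combined Grundy value = 1 ⊕ 1 = 0.
A winning move leaves total XOR = 0, i.e. changes one component's Grundy value g to g ⊕ X where X is the current total.
Pile A: target g' = 1⊕0 = 1, but every legal move changes the Grundy value (mex property), so 0 moves.
Pile B: target g' = 1⊕0 = 1, but every legal move changes the Grundy value (mex property), so 0 moves.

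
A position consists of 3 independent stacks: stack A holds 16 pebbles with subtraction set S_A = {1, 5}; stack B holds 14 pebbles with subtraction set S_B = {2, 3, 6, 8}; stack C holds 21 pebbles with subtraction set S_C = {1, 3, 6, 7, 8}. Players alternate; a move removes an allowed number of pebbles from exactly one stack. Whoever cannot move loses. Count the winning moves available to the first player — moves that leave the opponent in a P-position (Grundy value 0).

Stack A, S = {1, 5}:
n :  0  1  2  3  4  5  6  7  8  9 10 11 12 13 14 15 16
G :  0  1  0  1  0  1  0  1  0  1  0  1  0  1  0  1  0
G_A(16) = 0.
Stack B, S = {2, 3, 6, 8}:
n :  0  1  2  3  4  5  6  7  8  9 10 11 12 13 14
G :  0  0  1  1  2  0  3  1  2  2  0  3  1  2  0
G_B(14) = 0.
Stack C, S = {1, 3, 6, 7, 8}:
G(0) = 0
G(1) = mex{0} = 1
G(2) = mex{1} = 0
G(3) = mex{0,0} = 1
G(4) = mex{1,1} = 0
G(5) = mex{0,0} = 1
G(6) = mex{1,1,0} = 2
G(7) = mex{2,0,1,0} = 3
G(8) = mex{3,1,0,1,0} = 2
G(9) = mex{2,2,1,0,1} = 3
G(10) = mex{3,3,0,1,0} = 2
G(11) = mex{2,2,1,0,1} = 3
G(12) = mex{3,3,2,1,0} = 4
G(13) = mex{4,2,3,2,1} = 0
G(14) = mex{0,3,2,3,2} = 1
G(15) = mex{1,4,3,2,3} = 0
G(16) = mex{0,0,2,3,2} = 1
G(17) = mex{1,1,3,2,3} = 0
G(18) = mex{0,0,4,3,2} = 1
G(19) = mex{1,1,0,4,3} = 2
G(20) = mex{2,0,1,0,4} = 3
G(21) = mex{3,1,0,1,0} = 2
G_C(21) = 2.
Combined Grundy value = 0 ⊕ 0 ⊕ 2 = 2.
A winning move leaves total XOR = 0, i.e. changes one component's Grundy value g to g ⊕ X where X is the current total.
Stack A: need g' = 0⊕2 = 2. Options: 16−1→G=1, 16−5→G=1. Hits: 0.
Stack B: need g' = 0⊕2 = 2. Options: 14−2→G=1, 14−3→G=3, 14−6→G=2, 14−8→G=3. Hits: 1.
Stack C: need g' = 2⊕2 = 0. Options: 21−1→G=3, 21−3→G=1, 21−6→G=0, 21−7→G=1, 21−8→G=0. Hits: 2.

3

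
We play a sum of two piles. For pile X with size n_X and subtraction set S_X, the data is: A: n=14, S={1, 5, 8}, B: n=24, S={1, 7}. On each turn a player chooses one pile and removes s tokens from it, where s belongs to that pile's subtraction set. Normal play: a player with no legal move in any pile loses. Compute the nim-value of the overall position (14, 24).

Pile A, S = {1, 5, 8}:
n :  0  1  2  3  4  5  6  7  8  9 10 11 12 13 14
G :  0  1  0  1  0  1  0  1  2  3  2  3  2  0  1
G_A(14) = 1.
Pile B, S = {1, 7}:
n :  0  1  2  3  4  5  6  7  8  9 10 11 12 13 14 15 16 17 18 19 20 21 22 23 24
G :  0  1  0  1  0  1  0  1  0  1  0  1  0  1  0  1  0  1  0  1  0  1  0  1  0
G_B(24) = 0.
Combined Grundy value = 1 ⊕ 0 = 1.

1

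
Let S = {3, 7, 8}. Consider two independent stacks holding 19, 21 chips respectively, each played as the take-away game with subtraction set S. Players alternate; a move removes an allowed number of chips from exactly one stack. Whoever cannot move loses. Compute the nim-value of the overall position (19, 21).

All stacks use S = {3, 7, 8}:
n :  0  1  2  3  4  5  6  7  8  9 10 11 12 13 14 15 16 17 18 19 20 21
G :  0  0  0  1  1  1  0  2  2  1  3  0  0  2  1  1  0  0  2  1  1  0
Stack A: G(19) = 1.
Stack B: G(21) = 0.
Combined Grundy value = 1 ⊕ 0 = 1.

1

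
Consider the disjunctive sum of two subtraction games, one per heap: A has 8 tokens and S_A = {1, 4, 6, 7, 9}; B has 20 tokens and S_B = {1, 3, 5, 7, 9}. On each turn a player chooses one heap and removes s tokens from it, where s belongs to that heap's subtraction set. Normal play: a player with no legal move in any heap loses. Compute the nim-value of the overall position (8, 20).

Heap A, S = {1, 4, 6, 7, 9}:
n : 0 1 2 3 4 5 6 7 8
G : 0 1 0 1 2 0 1 2 3
G_A(8) = 3.
Heap B, S = {1, 3, 5, 7, 9}:
G(0) = 0
G(1) = mex{0} = 1
G(2) = mex{1} = 0
G(3) = mex{0,0} = 1
G(4) = mex{1,1} = 0
G(5) = mex{0,0,0} = 1
G(6) = mex{1,1,1} = 0
G(7) = mex{0,0,0,0} = 1
G(8) = mex{1,1,1,1} = 0
G(9) = mex{0,0,0,0,0} = 1
G(10) = mex{1,1,1,1,1} = 0
G(11) = mex{0,0,0,0,0} = 1
G(12) = mex{1,1,1,1,1} = 0
G(13) = mex{0,0,0,0,0} = 1
G(14) = mex{1,1,1,1,1} = 0
G(15) = mex{0,0,0,0,0} = 1
G(16) = mex{1,1,1,1,1} = 0
G(17) = mex{0,0,0,0,0} = 1
G(18) = mex{1,1,1,1,1} = 0
G(19) = mex{0,0,0,0,0} = 1
G(20) = mex{1,1,1,1,1} = 0
G_B(20) = 0.
Combined Grundy value = 3 ⊕ 0 = 3.

3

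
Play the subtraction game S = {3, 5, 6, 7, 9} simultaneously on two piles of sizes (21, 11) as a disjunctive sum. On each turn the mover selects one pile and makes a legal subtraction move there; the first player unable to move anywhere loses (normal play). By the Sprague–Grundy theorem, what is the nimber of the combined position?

All piles use S = {3, 5, 6, 7, 9}:
G(0) = 0
G(1) = mex{} = 0
G(2) = mex{} = 0
G(3) = mex{0} = 1
G(4) = mex{0} = 1
G(5) = mex{0,0} = 1
G(6) = mex{1,0,0} = 2
G(7) = mex{1,0,0,0} = 2
G(8) = mex{1,1,0,0} = 2
G(9) = mex{2,1,1,0,0} = 3
G(10) = mex{2,1,1,1,0} = 3
G(11) = mex{2,2,1,1,0} = 3
G(12) = mex{3,2,2,1,1} = 0
G(13) = mex{3,2,2,2,1} = 0
G(14) = mex{3,3,2,2,1} = 0
G(15) = mex{0,3,3,2,2} = 1
G(16) = mex{0,3,3,3,2} = 1
G(17) = mex{0,0,3,3,2} = 1
G(18) = mex{1,0,0,3,3} = 2
G(19) = mex{1,0,0,0,3} = 2
G(20) = mex{1,1,0,0,3} = 2
G(21) = mex{2,1,1,0,0} = 3
Pile A: G(21) = 3.
Pile B: G(11) = 3.
Combined Grundy value = 3 ⊕ 3 = 0.

0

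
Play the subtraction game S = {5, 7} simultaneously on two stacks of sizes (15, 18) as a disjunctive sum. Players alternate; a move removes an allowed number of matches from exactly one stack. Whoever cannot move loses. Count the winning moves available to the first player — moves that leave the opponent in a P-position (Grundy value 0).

2

All stacks use S = {5, 7}:
n :  0  1  2  3  4  5  6  7  8  9 10 11 12 13 14 15 16 17 18
G :  0  0  0  0  0  1  1  1  1  1  2  2  0  0  0  0  0  1  1
Stack A: G(15) = 0.
Stack B: G(18) = 1.
Combined Grundy value = 0 ⊕ 1 = 1.
A winning move leaves total XOR = 0, i.e. changes one component's Grundy value g to g ⊕ X where X is the current total.
Stack A: need g' = 0⊕1 = 1. Options: 15−5→G=2, 15−7→G=1. Hits: 1.
Stack B: need g' = 1⊕1 = 0. Options: 18−5→G=0, 18−7→G=2. Hits: 1.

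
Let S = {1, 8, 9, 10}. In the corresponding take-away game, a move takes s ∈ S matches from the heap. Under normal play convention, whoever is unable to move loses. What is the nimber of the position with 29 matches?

2

n :  0  1  2  3  4  5  6  7  8  9 10 11 12 13 14 15 16 17 18 19 20 21 22 23 24 25 26 27 28 29
G :  0  1  0  1  0  1  0  1  2  3  2  3  2  3  2  3  4  0  1  0  1  0  1  0  1  2  3  2  3  2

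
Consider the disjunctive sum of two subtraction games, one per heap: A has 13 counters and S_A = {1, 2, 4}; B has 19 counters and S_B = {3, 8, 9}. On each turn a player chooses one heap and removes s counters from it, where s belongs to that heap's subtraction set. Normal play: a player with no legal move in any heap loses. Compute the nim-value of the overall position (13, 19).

1

Heap A, S = {1, 2, 4}:
n :  0  1  2  3  4  5  6  7  8  9 10 11 12 13
G :  0  1  2  0  1  2  0  1  2  0  1  2  0  1
G_A(13) = 1.
Heap B, S = {3, 8, 9}:
n :  0  1  2  3  4  5  6  7  8  9 10 11 12 13 14 15 16 17 18 19
G :  0  0  0  1  1  1  0  0  2  1  1  3  0  0  2  1  1  0  0  0
G_B(19) = 0.
Combined Grundy value = 1 ⊕ 0 = 1.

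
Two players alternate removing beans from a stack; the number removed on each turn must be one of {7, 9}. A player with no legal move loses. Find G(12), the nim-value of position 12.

1

G(0) = 0
G(1) = mex{} = 0
G(2) = mex{} = 0
G(3) = mex{} = 0
G(4) = mex{} = 0
G(5) = mex{} = 0
G(6) = mex{} = 0
G(7) = mex{0} = 1
G(8) = mex{0} = 1
G(9) = mex{0,0} = 1
G(10) = mex{0,0} = 1
G(11) = mex{0,0} = 1
G(12) = mex{0,0} = 1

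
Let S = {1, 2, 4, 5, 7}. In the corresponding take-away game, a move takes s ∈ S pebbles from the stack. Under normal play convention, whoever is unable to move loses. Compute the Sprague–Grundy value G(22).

n :  0  1  2  3  4  5  6  7  8  9 10 11 12 13 14 15 16 17 18 19 20 21 22
G :  0  1  2  0  1  2  0  1  2  0  1  2  0  1  2  0  1  2  0  1  2  0  1

1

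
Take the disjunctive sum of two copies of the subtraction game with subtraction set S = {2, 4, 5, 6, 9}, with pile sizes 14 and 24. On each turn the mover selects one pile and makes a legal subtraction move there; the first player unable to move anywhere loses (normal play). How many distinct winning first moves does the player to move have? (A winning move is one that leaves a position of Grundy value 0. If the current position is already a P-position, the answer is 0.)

All piles use S = {2, 4, 5, 6, 9}:
n :  0  1  2  3  4  5  6  7  8  9 10 11 12 13 14 15 16 17 18 19 20 21 22 23 24
G :  0  0  1  1  2  2  3  3  0  4  1  0  2  1  3  2  4  3  0  0  1  1  2  2  3
Pile A: G(14) = 3.
Pile B: G(24) = 3.
Combined Grundy value = 3 ⊕ 3 = 0.
A winning move leaves total XOR = 0, i.e. changes one component's Grundy value g to g ⊕ X where X is the current total.
Pile A: target g' = 3⊕0 = 3, but every legal move changes the Grundy value (mex property), so 0 moves.
Pile B: target g' = 3⊕0 = 3, but every legal move changes the Grundy value (mex property), so 0 moves.

0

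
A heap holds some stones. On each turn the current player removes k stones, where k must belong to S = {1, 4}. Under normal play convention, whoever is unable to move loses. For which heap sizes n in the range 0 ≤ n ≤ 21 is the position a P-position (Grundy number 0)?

n :  0  1  2  3  4  5  6  7  8  9 10 11 12 13 14 15 16 17 18 19 20 21
G :  0  1  0  1  2  0  1  0  1  2  0  1  0  1  2  0  1  0  1  2  0  1
P-positions are exactly the n with G(n) = 0.

0, 2, 5, 7, 10, 12, 15, 17, 20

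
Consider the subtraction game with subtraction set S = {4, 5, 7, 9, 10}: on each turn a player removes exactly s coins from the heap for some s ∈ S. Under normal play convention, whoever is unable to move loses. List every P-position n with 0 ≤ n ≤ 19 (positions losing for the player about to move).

G(0) = 0
G(1) = mex{} = 0
G(2) = mex{} = 0
G(3) = mex{} = 0
G(4) = mex{0} = 1
G(5) = mex{0,0} = 1
G(6) = mex{0,0} = 1
G(7) = mex{0,0,0} = 1
G(8) = mex{1,0,0} = 2
G(9) = mex{1,1,0,0} = 2
G(10) = mex{1,1,0,0,0} = 2
G(11) = mex{1,1,1,0,0} = 2
G(12) = mex{2,1,1,0,0} = 3
G(13) = mex{2,2,1,1,0} = 3
G(14) = mex{2,2,1,1,1} = 0
G(15) = mex{2,2,2,1,1} = 0
G(16) = mex{3,2,2,1,1} = 0
G(17) = mex{3,3,2,2,1} = 0
G(18) = mex{0,3,2,2,2} = 1
G(19) = mex{0,0,3,2,2} = 1
P-positions are exactly the n with G(n) = 0.

0, 1, 2, 3, 14, 15, 16, 17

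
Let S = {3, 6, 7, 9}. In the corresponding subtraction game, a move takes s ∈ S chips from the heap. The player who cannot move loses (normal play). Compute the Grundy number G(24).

0

n :  0  1  2  3  4  5  6  7  8  9 10 11 12 13 14 15 16 17 18 19 20 21 22 23 24
G :  0  0  0  1  1  1  2  2  2  3  3  3  0  0  0  1  1  1  2  2  2  3  3  3  0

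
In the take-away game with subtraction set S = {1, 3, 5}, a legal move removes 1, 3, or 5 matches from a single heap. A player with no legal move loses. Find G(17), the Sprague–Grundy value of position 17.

1

G(0) = 0
G(1) = mex{0} = 1
G(2) = mex{1} = 0
G(3) = mex{0,0} = 1
G(4) = mex{1,1} = 0
G(5) = mex{0,0,0} = 1
G(6) = mex{1,1,1} = 0
G(7) = mex{0,0,0} = 1
G(8) = mex{1,1,1} = 0
G(9) = mex{0,0,0} = 1
G(10) = mex{1,1,1} = 0
G(11) = mex{0,0,0} = 1
G(12) = mex{1,1,1} = 0
G(13) = mex{0,0,0} = 1
G(14) = mex{1,1,1} = 0
G(15) = mex{0,0,0} = 1
G(16) = mex{1,1,1} = 0
G(17) = mex{0,0,0} = 1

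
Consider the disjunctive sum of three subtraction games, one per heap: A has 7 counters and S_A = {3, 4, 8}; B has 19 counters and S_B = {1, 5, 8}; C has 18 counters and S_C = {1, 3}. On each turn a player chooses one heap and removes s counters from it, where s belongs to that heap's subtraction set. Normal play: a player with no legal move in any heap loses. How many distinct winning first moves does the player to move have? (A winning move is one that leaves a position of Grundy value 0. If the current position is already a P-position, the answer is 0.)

0

Heap A, S = {3, 4, 8}:
G(0) = 0
G(1) = mex{} = 0
G(2) = mex{} = 0
G(3) = mex{0} = 1
G(4) = mex{0,0} = 1
G(5) = mex{0,0} = 1
G(6) = mex{1,0} = 2
G(7) = mex{1,1} = 0
G_A(7) = 0.
Heap B, S = {1, 5, 8}:
G(0) = 0
G(1) = mex{0} = 1
G(2) = mex{1} = 0
G(3) = mex{0} = 1
G(4) = mex{1} = 0
G(5) = mex{0,0} = 1
G(6) = mex{1,1} = 0
G(7) = mex{0,0} = 1
G(8) = mex{1,1,0} = 2
G(9) = mex{2,0,1} = 3
G(10) = mex{3,1,0} = 2
G(11) = mex{2,0,1} = 3
G(12) = mex{3,1,0} = 2
G(13) = mex{2,2,1} = 0
G(14) = mex{0,3,0} = 1
G(15) = mex{1,2,1} = 0
G(16) = mex{0,3,2} = 1
G(17) = mex{1,2,3} = 0
G(18) = mex{0,0,2} = 1
G(19) = mex{1,1,3} = 0
G_B(19) = 0.
Heap C, S = {1, 3}:
G(0) = 0
G(1) = mex{0} = 1
G(2) = mex{1} = 0
G(3) = mex{0,0} = 1
G(4) = mex{1,1} = 0
G(5) = mex{0,0} = 1
G(6) = mex{1,1} = 0
G(7) = mex{0,0} = 1
G(8) = mex{1,1} = 0
G(9) = mex{0,0} = 1
G(10) = mex{1,1} = 0
G(11) = mex{0,0} = 1
G(12) = mex{1,1} = 0
G(13) = mex{0,0} = 1
G(14) = mex{1,1} = 0
G(15) = mex{0,0} = 1
G(16) = mex{1,1} = 0
G(17) = mex{0,0} = 1
G(18) = mex{1,1} = 0
G_C(18) = 0.
Combined Grundy value = 0 ⊕ 0 ⊕ 0 = 0.
A winning move leaves total XOR = 0, i.e. changes one component's Grundy value g to g ⊕ X where X is the current total.
Heap A: target g' = 0⊕0 = 0, but every legal move changes the Grundy value (mex property), so 0 moves.
Heap B: target g' = 0⊕0 = 0, but every legal move changes the Grundy value (mex property), so 0 moves.
Heap C: target g' = 0⊕0 = 0, but every legal move changes the Grundy value (mex property), so 0 moves.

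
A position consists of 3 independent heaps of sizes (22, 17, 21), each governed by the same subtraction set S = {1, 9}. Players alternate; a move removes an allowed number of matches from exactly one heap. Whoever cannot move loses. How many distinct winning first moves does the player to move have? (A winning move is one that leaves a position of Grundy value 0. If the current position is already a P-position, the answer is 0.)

All heaps use S = {1, 9}:
n :  0  1  2  3  4  5  6  7  8  9 10 11 12 13 14 15 16 17 18 19 20 21 22
G :  0  1  0  1  0  1  0  1  0  1  0  1  0  1  0  1  0  1  0  1  0  1  0
Heap A: G(22) = 0.
Heap B: G(17) = 1.
Heap C: G(21) = 1.
Combined Grundy value = 0 ⊕ 1 ⊕ 1 = 0.
A winning move leaves total XOR = 0, i.e. changes one component's Grundy value g to g ⊕ X where X is the current total.
Heap A: target g' = 0⊕0 = 0, but every legal move changes the Grundy value (mex property), so 0 moves.
Heap B: target g' = 1⊕0 = 1, but every legal move changes the Grundy value (mex property), so 0 moves.
Heap C: target g' = 1⊕0 = 1, but every legal move changes the Grundy value (mex property), so 0 moves.

0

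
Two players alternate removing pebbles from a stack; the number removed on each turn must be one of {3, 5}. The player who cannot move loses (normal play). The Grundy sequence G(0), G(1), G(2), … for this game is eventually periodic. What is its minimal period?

8

n :  0  1  2  3  4  5  6  7  8  9 10 11 12 13 14 15 16 17
G :  0  0  0  1  1  1  2  2  0  0  0  1  1  1  2  2  0  0
G(n+8) = G(n) holds for n = 0,…,4 (a full window of length max(S) = 5), so the sequence is purely periodic with period 8.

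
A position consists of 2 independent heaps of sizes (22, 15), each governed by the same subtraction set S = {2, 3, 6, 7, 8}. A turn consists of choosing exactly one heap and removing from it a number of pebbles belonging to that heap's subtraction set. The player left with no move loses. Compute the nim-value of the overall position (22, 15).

2

All heaps use S = {2, 3, 6, 7, 8}:
G(0) = 0
G(1) = mex{} = 0
G(2) = mex{0} = 1
G(3) = mex{0,0} = 1
G(4) = mex{1,0} = 2
G(5) = mex{1,1} = 0
G(6) = mex{2,1,0} = 3
G(7) = mex{0,2,0,0} = 1
G(8) = mex{3,0,1,0,0} = 2
G(9) = mex{1,3,1,1,0} = 2
G(10) = mex{2,1,2,1,1} = 0
G(11) = mex{2,2,0,2,1} = 3
G(12) = mex{0,2,3,0,2} = 1
G(13) = mex{3,0,1,3,0} = 2
G(14) = mex{1,3,2,1,3} = 0
G(15) = mex{2,1,2,2,1} = 0
G(16) = mex{0,2,0,2,2} = 1
G(17) = mex{0,0,3,0,2} = 1
G(18) = mex{1,0,1,3,0} = 2
G(19) = mex{1,1,2,1,3} = 0
G(20) = mex{2,1,0,2,1} = 3
G(21) = mex{0,2,0,0,2} = 1
G(22) = mex{3,0,1,0,0} = 2
Heap A: G(22) = 2.
Heap B: G(15) = 0.
Combined Grundy value = 2 ⊕ 0 = 2.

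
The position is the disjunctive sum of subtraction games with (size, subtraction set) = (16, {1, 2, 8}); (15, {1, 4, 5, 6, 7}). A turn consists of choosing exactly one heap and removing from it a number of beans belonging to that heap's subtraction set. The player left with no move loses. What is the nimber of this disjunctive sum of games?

2

Heap A, S = {1, 2, 8}:
n :  0  1  2  3  4  5  6  7  8  9 10 11 12 13 14 15 16
G :  0  1  2  0  1  2  0  1  2  0  1  2  0  1  2  0  1
G_A(16) = 1.
Heap B, S = {1, 4, 5, 6, 7}:
n :  0  1  2  3  4  5  6  7  8  9 10 11 12 13 14 15
G :  0  1  0  1  2  3  2  3  4  5  0  1  0  1  2  3
G_B(15) = 3.
Combined Grundy value = 1 ⊕ 3 = 2.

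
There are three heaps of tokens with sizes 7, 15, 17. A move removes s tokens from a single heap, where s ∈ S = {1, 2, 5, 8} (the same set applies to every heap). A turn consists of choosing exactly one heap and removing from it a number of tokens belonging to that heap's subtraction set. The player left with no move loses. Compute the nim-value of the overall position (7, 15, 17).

All heaps use S = {1, 2, 5, 8}:
G(0) = 0
G(1) = mex{0} = 1
G(2) = mex{1,0} = 2
G(3) = mex{2,1} = 0
G(4) = mex{0,2} = 1
G(5) = mex{1,0,0} = 2
G(6) = mex{2,1,1} = 0
G(7) = mex{0,2,2} = 1
G(8) = mex{1,0,0,0} = 2
G(9) = mex{2,1,1,1} = 0
G(10) = mex{0,2,2,2} = 1
G(11) = mex{1,0,0,0} = 2
G(12) = mex{2,1,1,1} = 0
G(13) = mex{0,2,2,2} = 1
G(14) = mex{1,0,0,0} = 2
G(15) = mex{2,1,1,1} = 0
G(16) = mex{0,2,2,2} = 1
G(17) = mex{1,0,0,0} = 2
Heap A: G(7) = 1.
Heap B: G(15) = 0.
Heap C: G(17) = 2.
Combined Grundy value = 1 ⊕ 0 ⊕ 2 = 3.

3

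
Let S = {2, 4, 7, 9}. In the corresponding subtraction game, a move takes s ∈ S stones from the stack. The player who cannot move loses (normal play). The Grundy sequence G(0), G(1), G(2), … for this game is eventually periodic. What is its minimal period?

11

n :  0  1  2  3  4  5  6  7  8  9 10 11 12 13 14 15 16 17 18 19 20 21 22 23
G :  0  0  1  1  2  2  0  3  1  4  2  0  0  1  1  2  2  0  3  1  4  2  0  0
G(n+11) = G(n) holds for n = 0,…,8 (a full window of length max(S) = 9), so the sequence is purely periodic with period 11.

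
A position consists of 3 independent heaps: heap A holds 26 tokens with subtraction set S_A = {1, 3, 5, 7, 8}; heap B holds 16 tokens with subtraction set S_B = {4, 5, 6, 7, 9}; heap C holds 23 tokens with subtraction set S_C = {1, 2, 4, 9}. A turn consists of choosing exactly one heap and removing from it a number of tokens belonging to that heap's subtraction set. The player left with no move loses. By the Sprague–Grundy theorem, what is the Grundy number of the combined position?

2

Heap A, S = {1, 3, 5, 7, 8}:
G(0) = 0
G(1) = mex{0} = 1
G(2) = mex{1} = 0
G(3) = mex{0,0} = 1
G(4) = mex{1,1} = 0
G(5) = mex{0,0,0} = 1
G(6) = mex{1,1,1} = 0
G(7) = mex{0,0,0,0} = 1
G(8) = mex{1,1,1,1,0} = 2
G(9) = mex{2,0,0,0,1} = 3
G(10) = mex{3,1,1,1,0} = 2
G(11) = mex{2,2,0,0,1} = 3
G(12) = mex{3,3,1,1,0} = 2
G(13) = mex{2,2,2,0,1} = 3
G(14) = mex{3,3,3,1,0} = 2
G(15) = mex{2,2,2,2,1} = 0
G(16) = mex{0,3,3,3,2} = 1
G(17) = mex{1,2,2,2,3} = 0
G(18) = mex{0,0,3,3,2} = 1
G(19) = mex{1,1,2,2,3} = 0
G(20) = mex{0,0,0,3,2} = 1
G(21) = mex{1,1,1,2,3} = 0
G(22) = mex{0,0,0,0,2} = 1
G(23) = mex{1,1,1,1,0} = 2
G(24) = mex{2,0,0,0,1} = 3
G(25) = mex{3,1,1,1,0} = 2
G(26) = mex{2,2,0,0,1} = 3
G_A(26) = 3.
Heap B, S = {4, 5, 6, 7, 9}:
G(0) = 0
G(1) = mex{} = 0
G(2) = mex{} = 0
G(3) = mex{} = 0
G(4) = mex{0} = 1
G(5) = mex{0,0} = 1
G(6) = mex{0,0,0} = 1
G(7) = mex{0,0,0,0} = 1
G(8) = mex{1,0,0,0} = 2
G(9) = mex{1,1,0,0,0} = 2
G(10) = mex{1,1,1,0,0} = 2
G(11) = mex{1,1,1,1,0} = 2
G(12) = mex{2,1,1,1,0} = 3
G(13) = mex{2,2,1,1,1} = 0
G(14) = mex{2,2,2,1,1} = 0
G(15) = mex{2,2,2,2,1} = 0
G(16) = mex{3,2,2,2,1} = 0
G_B(16) = 0.
Heap C, S = {1, 2, 4, 9}:
G(0) = 0
G(1) = mex{0} = 1
G(2) = mex{1,0} = 2
G(3) = mex{2,1} = 0
G(4) = mex{0,2,0} = 1
G(5) = mex{1,0,1} = 2
G(6) = mex{2,1,2} = 0
G(7) = mex{0,2,0} = 1
G(8) = mex{1,0,1} = 2
G(9) = mex{2,1,2,0} = 3
G(10) = mex{3,2,0,1} = 4
G(11) = mex{4,3,1,2} = 0
G(12) = mex{0,4,2,0} = 1
G(13) = mex{1,0,3,1} = 2
G(14) = mex{2,1,4,2} = 0
G(15) = mex{0,2,0,0} = 1
G(16) = mex{1,0,1,1} = 2
G(17) = mex{2,1,2,2} = 0
G(18) = mex{0,2,0,3} = 1
G(19) = mex{1,0,1,4} = 2
G(20) = mex{2,1,2,0} = 3
G(21) = mex{3,2,0,1} = 4
G(22) = mex{4,3,1,2} = 0
G(23) = mex{0,4,2,0} = 1
G_C(23) = 1.
Combined Grundy value = 3 ⊕ 0 ⊕ 1 = 2.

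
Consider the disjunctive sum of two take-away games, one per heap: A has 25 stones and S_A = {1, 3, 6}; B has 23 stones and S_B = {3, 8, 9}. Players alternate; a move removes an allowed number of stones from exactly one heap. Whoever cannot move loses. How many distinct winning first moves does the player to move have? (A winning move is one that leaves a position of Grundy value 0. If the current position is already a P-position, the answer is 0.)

1

Heap A, S = {1, 3, 6}:
G(0) = 0
G(1) = mex{0} = 1
G(2) = mex{1} = 0
G(3) = mex{0,0} = 1
G(4) = mex{1,1} = 0
G(5) = mex{0,0} = 1
G(6) = mex{1,1,0} = 2
G(7) = mex{2,0,1} = 3
G(8) = mex{3,1,0} = 2
G(9) = mex{2,2,1} = 0
G(10) = mex{0,3,0} = 1
G(11) = mex{1,2,1} = 0
G(12) = mex{0,0,2} = 1
G(13) = mex{1,1,3} = 0
G(14) = mex{0,0,2} = 1
G(15) = mex{1,1,0} = 2
G(16) = mex{2,0,1} = 3
G(17) = mex{3,1,0} = 2
G(18) = mex{2,2,1} = 0
G(19) = mex{0,3,0} = 1
G(20) = mex{1,2,1} = 0
G(21) = mex{0,0,2} = 1
G(22) = mex{1,1,3} = 0
G(23) = mex{0,0,2} = 1
G(24) = mex{1,1,0} = 2
G(25) = mex{2,0,1} = 3
G_A(25) = 3.
Heap B, S = {3, 8, 9}:
n :  0  1  2  3  4  5  6  7  8  9 10 11 12 13 14 15 16 17 18 19 20 21 22 23
G :  0  0  0  1  1  1  0  0  2  1  1  3  0  0  2  1  1  0  0  0  1  1  1  0
G_B(23) = 0.
Combined Grundy value = 3 ⊕ 0 = 3.
A winning move leaves total XOR = 0, i.e. changes one component's Grundy value g to g ⊕ X where X is the current total.
Heap A: need g' = 3⊕3 = 0. Options: 25−1→G=2, 25−3→G=0, 25−6→G=1. Hits: 1.
Heap B: need g' = 0⊕3 = 3. Options: 23−3→G=1, 23−8→G=1, 23−9→G=2. Hits: 0.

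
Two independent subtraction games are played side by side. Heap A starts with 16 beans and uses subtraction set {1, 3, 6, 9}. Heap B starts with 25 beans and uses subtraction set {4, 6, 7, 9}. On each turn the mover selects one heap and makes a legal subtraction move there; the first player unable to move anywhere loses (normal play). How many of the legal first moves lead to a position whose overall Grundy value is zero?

Heap A, S = {1, 3, 6, 9}:
G(0) = 0
G(1) = mex{0} = 1
G(2) = mex{1} = 0
G(3) = mex{0,0} = 1
G(4) = mex{1,1} = 0
G(5) = mex{0,0} = 1
G(6) = mex{1,1,0} = 2
G(7) = mex{2,0,1} = 3
G(8) = mex{3,1,0} = 2
G(9) = mex{2,2,1,0} = 3
G(10) = mex{3,3,0,1} = 2
G(11) = mex{2,2,1,0} = 3
G(12) = mex{3,3,2,1} = 0
G(13) = mex{0,2,3,0} = 1
G(14) = mex{1,3,2,1} = 0
G(15) = mex{0,0,3,2} = 1
G(16) = mex{1,1,2,3} = 0
G_A(16) = 0.
Heap B, S = {4, 6, 7, 9}:
G(0) = 0
G(1) = mex{} = 0
G(2) = mex{} = 0
G(3) = mex{} = 0
G(4) = mex{0} = 1
G(5) = mex{0} = 1
G(6) = mex{0,0} = 1
G(7) = mex{0,0,0} = 1
G(8) = mex{1,0,0} = 2
G(9) = mex{1,0,0,0} = 2
G(10) = mex{1,1,0,0} = 2
G(11) = mex{1,1,1,0} = 2
G(12) = mex{2,1,1,0} = 3
G(13) = mex{2,1,1,1} = 0
G(14) = mex{2,2,1,1} = 0
G(15) = mex{2,2,2,1} = 0
G(16) = mex{3,2,2,1} = 0
G(17) = mex{0,2,2,2} = 1
G(18) = mex{0,3,2,2} = 1
G(19) = mex{0,0,3,2} = 1
G(20) = mex{0,0,0,2} = 1
G(21) = mex{1,0,0,3} = 2
G(22) = mex{1,0,0,0} = 2
G(23) = mex{1,1,0,0} = 2
G(24) = mex{1,1,1,0} = 2
G(25) = mex{2,1,1,0} = 3
G_B(25) = 3.
Combined Grundy value = 0 ⊕ 3 = 3.
A winning move leaves total XOR = 0, i.e. changes one component's Grundy value g to g ⊕ X where X is the current total.
Heap A: need g' = 0⊕3 = 3. Options: 16−1→G=1, 16−3→G=1, 16−6→G=2, 16−9→G=3. Hits: 1.
Heap B: need g' = 3⊕3 = 0. Options: 25−4→G=2, 25−6→G=1, 25−7→G=1, 25−9→G=0. Hits: 1.

2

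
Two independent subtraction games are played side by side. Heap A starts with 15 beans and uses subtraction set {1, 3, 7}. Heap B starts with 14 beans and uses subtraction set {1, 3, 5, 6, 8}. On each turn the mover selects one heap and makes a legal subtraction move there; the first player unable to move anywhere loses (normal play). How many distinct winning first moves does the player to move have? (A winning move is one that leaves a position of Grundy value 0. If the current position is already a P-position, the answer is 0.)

0

Heap A, S = {1, 3, 7}:
n :  0  1  2  3  4  5  6  7  8  9 10 11 12 13 14 15
G :  0  1  0  1  0  1  0  1  0  1  0  1  0  1  0  1
G_A(15) = 1.
Heap B, S = {1, 3, 5, 6, 8}:
G(0) = 0
G(1) = mex{0} = 1
G(2) = mex{1} = 0
G(3) = mex{0,0} = 1
G(4) = mex{1,1} = 0
G(5) = mex{0,0,0} = 1
G(6) = mex{1,1,1,0} = 2
G(7) = mex{2,0,0,1} = 3
G(8) = mex{3,1,1,0,0} = 2
G(9) = mex{2,2,0,1,1} = 3
G(10) = mex{3,3,1,0,0} = 2
G(11) = mex{2,2,2,1,1} = 0
G(12) = mex{0,3,3,2,0} = 1
G(13) = mex{1,2,2,3,1} = 0
G(14) = mex{0,0,3,2,2} = 1
G_B(14) = 1.
Combined Grundy value = 1 ⊕ 1 = 0.
A winning move leaves total XOR = 0, i.e. changes one component's Grundy value g to g ⊕ X where X is the current total.
Heap A: target g' = 1⊕0 = 1, but every legal move changes the Grundy value (mex property), so 0 moves.
Heap B: target g' = 1⊕0 = 1, but every legal move changes the Grundy value (mex property), so 0 moves.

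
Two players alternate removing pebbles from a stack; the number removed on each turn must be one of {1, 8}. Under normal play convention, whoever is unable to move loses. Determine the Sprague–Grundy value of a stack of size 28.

1

n :  0  1  2  3  4  5  6  7  8  9 10 11 12 13 14 15 16 17 18 19 20 21 22 23 24 25 26 27 28
G :  0  1  0  1  0  1  0  1  2  0  1  0  1  0  1  0  1  2  0  1  0  1  0  1  0  1  2  0  1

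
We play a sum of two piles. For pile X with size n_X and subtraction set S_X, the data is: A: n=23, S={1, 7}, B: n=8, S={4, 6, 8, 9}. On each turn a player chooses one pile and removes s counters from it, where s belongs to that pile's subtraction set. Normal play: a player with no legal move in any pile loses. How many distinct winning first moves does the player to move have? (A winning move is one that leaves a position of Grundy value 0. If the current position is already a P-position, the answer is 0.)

1

Pile A, S = {1, 7}:
G(0) = 0
G(1) = mex{0} = 1
G(2) = mex{1} = 0
G(3) = mex{0} = 1
G(4) = mex{1} = 0
G(5) = mex{0} = 1
G(6) = mex{1} = 0
G(7) = mex{0,0} = 1
G(8) = mex{1,1} = 0
G(9) = mex{0,0} = 1
G(10) = mex{1,1} = 0
G(11) = mex{0,0} = 1
G(12) = mex{1,1} = 0
G(13) = mex{0,0} = 1
G(14) = mex{1,1} = 0
G(15) = mex{0,0} = 1
G(16) = mex{1,1} = 0
G(17) = mex{0,0} = 1
G(18) = mex{1,1} = 0
G(19) = mex{0,0} = 1
G(20) = mex{1,1} = 0
G(21) = mex{0,0} = 1
G(22) = mex{1,1} = 0
G(23) = mex{0,0} = 1
G_A(23) = 1.
Pile B, S = {4, 6, 8, 9}:
n : 0 1 2 3 4 5 6 7 8
G : 0 0 0 0 1 1 1 1 2
G_B(8) = 2.
Combined Grundy value = 1 ⊕ 2 = 3.
A winning move leaves total XOR = 0, i.e. changes one component's Grundy value g to g ⊕ X where X is the current total.
Pile A: need g' = 1⊕3 = 2. Options: 23−1→G=0, 23−7→G=0. Hits: 0.
Pile B: need g' = 2⊕3 = 1. Options: 8−4→G=1, 8−6→G=0, 8−8→G=0. Hits: 1.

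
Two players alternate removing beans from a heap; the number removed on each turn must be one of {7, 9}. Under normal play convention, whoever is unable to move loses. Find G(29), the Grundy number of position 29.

G(0) = 0
G(1) = mex{} = 0
G(2) = mex{} = 0
G(3) = mex{} = 0
G(4) = mex{} = 0
G(5) = mex{} = 0
G(6) = mex{} = 0
G(7) = mex{0} = 1
G(8) = mex{0} = 1
G(9) = mex{0,0} = 1
G(10) = mex{0,0} = 1
G(11) = mex{0,0} = 1
G(12) = mex{0,0} = 1
G(13) = mex{0,0} = 1
G(14) = mex{1,0} = 2
G(15) = mex{1,0} = 2
G(16) = mex{1,1} = 0
G(17) = mex{1,1} = 0
G(18) = mex{1,1} = 0
G(19) = mex{1,1} = 0
G(20) = mex{1,1} = 0
G(21) = mex{2,1} = 0
G(22) = mex{2,1} = 0
G(23) = mex{0,2} = 1
G(24) = mex{0,2} = 1
G(25) = mex{0,0} = 1
G(26) = mex{0,0} = 1
G(27) = mex{0,0} = 1
G(28) = mex{0,0} = 1
G(29) = mex{0,0} = 1

1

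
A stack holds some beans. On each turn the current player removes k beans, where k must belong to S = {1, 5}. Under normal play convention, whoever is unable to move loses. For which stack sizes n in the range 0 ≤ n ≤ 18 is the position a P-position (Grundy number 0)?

n :  0  1  2  3  4  5  6  7  8  9 10 11 12 13 14 15 16 17 18
G :  0  1  0  1  0  1  0  1  0  1  0  1  0  1  0  1  0  1  0
P-positions are exactly the n with G(n) = 0.

0, 2, 4, 6, 8, 10, 12, 14, 16, 18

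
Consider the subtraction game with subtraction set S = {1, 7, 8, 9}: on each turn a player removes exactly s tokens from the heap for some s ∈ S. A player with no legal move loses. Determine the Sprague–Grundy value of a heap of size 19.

G(0) = 0
G(1) = mex{0} = 1
G(2) = mex{1} = 0
G(3) = mex{0} = 1
G(4) = mex{1} = 0
G(5) = mex{0} = 1
G(6) = mex{1} = 0
G(7) = mex{0,0} = 1
G(8) = mex{1,1,0} = 2
G(9) = mex{2,0,1,0} = 3
G(10) = mex{3,1,0,1} = 2
G(11) = mex{2,0,1,0} = 3
G(12) = mex{3,1,0,1} = 2
G(13) = mex{2,0,1,0} = 3
G(14) = mex{3,1,0,1} = 2
G(15) = mex{2,2,1,0} = 3
G(16) = mex{3,3,2,1} = 0
G(17) = mex{0,2,3,2} = 1
G(18) = mex{1,3,2,3} = 0
G(19) = mex{0,2,3,2} = 1

1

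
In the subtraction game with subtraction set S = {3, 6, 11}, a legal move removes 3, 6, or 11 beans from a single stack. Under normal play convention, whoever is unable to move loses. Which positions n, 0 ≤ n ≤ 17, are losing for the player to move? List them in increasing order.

0, 1, 2, 9, 10, 14

n :  0  1  2  3  4  5  6  7  8  9 10 11 12 13 14 15 16 17
G :  0  0  0  1  1  1  2  2  2  0  0  3  1  1  0  2  2  1
P-positions are exactly the n with G(n) = 0.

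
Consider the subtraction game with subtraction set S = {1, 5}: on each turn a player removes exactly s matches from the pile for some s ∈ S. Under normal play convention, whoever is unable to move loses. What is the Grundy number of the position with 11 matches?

G(0) = 0
G(1) = mex{0} = 1
G(2) = mex{1} = 0
G(3) = mex{0} = 1
G(4) = mex{1} = 0
G(5) = mex{0,0} = 1
G(6) = mex{1,1} = 0
G(7) = mex{0,0} = 1
G(8) = mex{1,1} = 0
G(9) = mex{0,0} = 1
G(10) = mex{1,1} = 0
G(11) = mex{0,0} = 1

1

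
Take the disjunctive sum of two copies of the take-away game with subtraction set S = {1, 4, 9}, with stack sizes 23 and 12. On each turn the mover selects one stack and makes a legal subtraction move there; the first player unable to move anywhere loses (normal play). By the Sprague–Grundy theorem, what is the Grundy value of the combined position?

1

All stacks use S = {1, 4, 9}:
n :  0  1  2  3  4  5  6  7  8  9 10 11 12 13 14 15 16 17 18 19 20 21 22 23
G :  0  1  0  1  2  0  1  0  1  2  0  1  0  1  2  0  1  0  1  2  0  1  0  1
Stack A: G(23) = 1.
Stack B: G(12) = 0.
Combined Grundy value = 1 ⊕ 0 = 1.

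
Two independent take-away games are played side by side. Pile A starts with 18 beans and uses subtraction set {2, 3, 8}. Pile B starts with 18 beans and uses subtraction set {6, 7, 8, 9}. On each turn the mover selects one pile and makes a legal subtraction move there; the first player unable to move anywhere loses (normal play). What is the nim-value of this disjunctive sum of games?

1

Pile A, S = {2, 3, 8}:
G(0) = 0
G(1) = mex{} = 0
G(2) = mex{0} = 1
G(3) = mex{0,0} = 1
G(4) = mex{1,0} = 2
G(5) = mex{1,1} = 0
G(6) = mex{2,1} = 0
G(7) = mex{0,2} = 1
G(8) = mex{0,0,0} = 1
G(9) = mex{1,0,0} = 2
G(10) = mex{1,1,1} = 0
G(11) = mex{2,1,1} = 0
G(12) = mex{0,2,2} = 1
G(13) = mex{0,0,0} = 1
G(14) = mex{1,0,0} = 2
G(15) = mex{1,1,1} = 0
G(16) = mex{2,1,1} = 0
G(17) = mex{0,2,2} = 1
G(18) = mex{0,0,0} = 1
G_A(18) = 1.
Pile B, S = {6, 7, 8, 9}:
n :  0  1  2  3  4  5  6  7  8  9 10 11 12 13 14 15 16 17 18
G :  0  0  0  0  0  0  1  1  1  1  1  1  2  2  2  0  0  0  0
G_B(18) = 0.
Combined Grundy value = 1 ⊕ 0 = 1.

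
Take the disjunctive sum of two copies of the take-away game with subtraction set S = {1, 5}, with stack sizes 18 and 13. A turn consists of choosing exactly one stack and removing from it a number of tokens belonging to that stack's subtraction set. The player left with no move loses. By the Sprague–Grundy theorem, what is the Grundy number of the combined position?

All stacks use S = {1, 5}:
G(0) = 0
G(1) = mex{0} = 1
G(2) = mex{1} = 0
G(3) = mex{0} = 1
G(4) = mex{1} = 0
G(5) = mex{0,0} = 1
G(6) = mex{1,1} = 0
G(7) = mex{0,0} = 1
G(8) = mex{1,1} = 0
G(9) = mex{0,0} = 1
G(10) = mex{1,1} = 0
G(11) = mex{0,0} = 1
G(12) = mex{1,1} = 0
G(13) = mex{0,0} = 1
G(14) = mex{1,1} = 0
G(15) = mex{0,0} = 1
G(16) = mex{1,1} = 0
G(17) = mex{0,0} = 1
G(18) = mex{1,1} = 0
Stack A: G(18) = 0.
Stack B: G(13) = 1.
Combined Grundy value = 0 ⊕ 1 = 1.

1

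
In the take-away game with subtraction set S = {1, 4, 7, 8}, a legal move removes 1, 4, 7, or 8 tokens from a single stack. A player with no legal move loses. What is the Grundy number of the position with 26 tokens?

1

G(0) = 0
G(1) = mex{0} = 1
G(2) = mex{1} = 0
G(3) = mex{0} = 1
G(4) = mex{1,0} = 2
G(5) = mex{2,1} = 0
G(6) = mex{0,0} = 1
G(7) = mex{1,1,0} = 2
G(8) = mex{2,2,1,0} = 3
G(9) = mex{3,0,0,1} = 2
G(10) = mex{2,1,1,0} = 3
G(11) = mex{3,2,2,1} = 0
G(12) = mex{0,3,0,2} = 1
G(13) = mex{1,2,1,0} = 3
G(14) = mex{3,3,2,1} = 0
G(15) = mex{0,0,3,2} = 1
G(16) = mex{1,1,2,3} = 0
G(17) = mex{0,3,3,2} = 1
G(18) = mex{1,0,0,3} = 2
G(19) = mex{2,1,1,0} = 3
G(20) = mex{3,0,3,1} = 2
G(21) = mex{2,1,0,3} = 4
G(22) = mex{4,2,1,0} = 3
G(23) = mex{3,3,0,1} = 2
G(24) = mex{2,2,1,0} = 3
G(25) = mex{3,4,2,1} = 0
G(26) = mex{0,3,3,2} = 1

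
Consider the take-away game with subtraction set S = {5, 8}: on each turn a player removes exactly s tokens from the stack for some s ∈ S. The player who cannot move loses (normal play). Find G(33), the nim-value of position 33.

1

G(0) = 0
G(1) = mex{} = 0
G(2) = mex{} = 0
G(3) = mex{} = 0
G(4) = mex{} = 0
G(5) = mex{0} = 1
G(6) = mex{0} = 1
G(7) = mex{0} = 1
G(8) = mex{0,0} = 1
G(9) = mex{0,0} = 1
G(10) = mex{1,0} = 2
G(11) = mex{1,0} = 2
G(12) = mex{1,0} = 2
G(13) = mex{1,1} = 0
G(14) = mex{1,1} = 0
G(15) = mex{2,1} = 0
G(16) = mex{2,1} = 0
G(17) = mex{2,1} = 0
G(18) = mex{0,2} = 1
G(19) = mex{0,2} = 1
G(20) = mex{0,2} = 1
G(21) = mex{0,0} = 1
G(22) = mex{0,0} = 1
G(23) = mex{1,0} = 2
G(24) = mex{1,0} = 2
G(25) = mex{1,0} = 2
G(26) = mex{1,1} = 0
G(27) = mex{1,1} = 0
G(28) = mex{2,1} = 0
G(29) = mex{2,1} = 0
G(30) = mex{2,1} = 0
G(31) = mex{0,2} = 1
G(32) = mex{0,2} = 1
G(33) = mex{0,2} = 1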